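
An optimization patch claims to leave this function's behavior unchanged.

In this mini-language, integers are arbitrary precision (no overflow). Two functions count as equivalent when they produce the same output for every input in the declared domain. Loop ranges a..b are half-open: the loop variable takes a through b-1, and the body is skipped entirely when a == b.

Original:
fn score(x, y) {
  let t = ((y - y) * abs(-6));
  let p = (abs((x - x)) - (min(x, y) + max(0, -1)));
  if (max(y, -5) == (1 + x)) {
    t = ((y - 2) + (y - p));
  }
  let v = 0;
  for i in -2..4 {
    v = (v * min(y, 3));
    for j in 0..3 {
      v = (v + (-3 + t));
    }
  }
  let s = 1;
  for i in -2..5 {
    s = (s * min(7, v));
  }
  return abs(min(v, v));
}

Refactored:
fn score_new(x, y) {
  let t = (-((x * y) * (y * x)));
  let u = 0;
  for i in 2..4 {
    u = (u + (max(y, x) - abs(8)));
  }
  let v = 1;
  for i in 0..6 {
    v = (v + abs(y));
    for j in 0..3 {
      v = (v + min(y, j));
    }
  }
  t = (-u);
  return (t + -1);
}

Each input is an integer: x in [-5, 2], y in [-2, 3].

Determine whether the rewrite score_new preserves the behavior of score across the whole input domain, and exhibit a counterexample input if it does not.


Input x=-5, y=-2: 189 from score versus 19 from score_new.
verdict: not equivalent; witness: x=-5, y=-2


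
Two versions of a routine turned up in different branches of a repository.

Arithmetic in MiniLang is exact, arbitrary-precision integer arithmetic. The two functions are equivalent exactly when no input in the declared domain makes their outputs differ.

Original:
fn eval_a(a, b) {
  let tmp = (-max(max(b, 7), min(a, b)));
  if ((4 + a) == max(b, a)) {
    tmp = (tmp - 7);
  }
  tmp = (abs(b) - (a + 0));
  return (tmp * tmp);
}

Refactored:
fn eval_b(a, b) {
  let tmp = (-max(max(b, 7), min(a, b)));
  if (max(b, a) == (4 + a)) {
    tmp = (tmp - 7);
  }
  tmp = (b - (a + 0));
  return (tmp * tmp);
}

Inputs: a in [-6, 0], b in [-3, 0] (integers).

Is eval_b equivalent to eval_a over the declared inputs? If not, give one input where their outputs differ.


The rewrite breaks on a=-6, b=-3, where the results are 81 and 9.
eval_a: tmp = -7; ((4 + a) == max(b, a)) -> false; tmp = 9; return 81
eval_b: tmp = -7; (max(b, a) == (4 + a)) -> false; tmp = 3; return 9
verdict: not equivalent; witness: a=-6, b=-3


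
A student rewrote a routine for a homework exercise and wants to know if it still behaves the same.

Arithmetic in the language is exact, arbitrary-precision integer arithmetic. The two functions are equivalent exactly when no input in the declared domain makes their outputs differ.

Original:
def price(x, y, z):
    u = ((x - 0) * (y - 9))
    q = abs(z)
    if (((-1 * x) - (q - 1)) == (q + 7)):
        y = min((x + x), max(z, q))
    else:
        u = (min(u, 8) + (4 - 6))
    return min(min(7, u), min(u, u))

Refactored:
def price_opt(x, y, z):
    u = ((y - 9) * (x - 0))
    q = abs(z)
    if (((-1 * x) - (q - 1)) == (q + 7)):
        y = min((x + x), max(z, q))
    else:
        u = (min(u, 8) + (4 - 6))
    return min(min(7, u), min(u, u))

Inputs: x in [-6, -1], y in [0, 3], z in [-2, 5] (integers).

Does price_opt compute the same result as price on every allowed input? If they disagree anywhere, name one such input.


The two versions differ — the changes include same computation, different form.
As a probe, take x=-5, y=1, z=-2: price runs u := 40 | q := 2 | (((-1 * x) - (q - 1)) == (q + 7)): false | u := 6 | result 6; price_opt runs u := 40 | q := 2 | (((-1 * x) - (q - 1)) == (q + 7)): false | u := 6 | result 6; both end at 6.
An exhaustive pass over the 192 declared inputs shows identical outputs.
verdict: equivalent


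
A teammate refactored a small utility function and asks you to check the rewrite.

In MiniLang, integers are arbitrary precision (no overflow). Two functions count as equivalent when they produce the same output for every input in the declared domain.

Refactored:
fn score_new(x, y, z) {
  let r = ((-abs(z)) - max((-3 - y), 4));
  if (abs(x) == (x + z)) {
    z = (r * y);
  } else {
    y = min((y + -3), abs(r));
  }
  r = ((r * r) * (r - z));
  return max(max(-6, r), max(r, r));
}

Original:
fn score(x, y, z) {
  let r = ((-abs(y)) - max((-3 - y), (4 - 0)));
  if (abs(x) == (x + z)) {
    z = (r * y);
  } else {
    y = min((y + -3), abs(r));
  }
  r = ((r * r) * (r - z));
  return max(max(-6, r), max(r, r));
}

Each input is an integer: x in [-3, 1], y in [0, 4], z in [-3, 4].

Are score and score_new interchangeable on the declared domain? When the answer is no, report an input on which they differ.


Try x=-2, y=2, z=4.
score: r = -6; (abs(x) == (x + z)) -> true; z = -12; r = 216; return 216
score_new: r = -8; (abs(x) == (x + z)) -> true; z = -16; r = 512; return 512
216 != 512, so the rewrite changes behavior.
verdict: not equivalent; witness: x=-2, y=2, z=4


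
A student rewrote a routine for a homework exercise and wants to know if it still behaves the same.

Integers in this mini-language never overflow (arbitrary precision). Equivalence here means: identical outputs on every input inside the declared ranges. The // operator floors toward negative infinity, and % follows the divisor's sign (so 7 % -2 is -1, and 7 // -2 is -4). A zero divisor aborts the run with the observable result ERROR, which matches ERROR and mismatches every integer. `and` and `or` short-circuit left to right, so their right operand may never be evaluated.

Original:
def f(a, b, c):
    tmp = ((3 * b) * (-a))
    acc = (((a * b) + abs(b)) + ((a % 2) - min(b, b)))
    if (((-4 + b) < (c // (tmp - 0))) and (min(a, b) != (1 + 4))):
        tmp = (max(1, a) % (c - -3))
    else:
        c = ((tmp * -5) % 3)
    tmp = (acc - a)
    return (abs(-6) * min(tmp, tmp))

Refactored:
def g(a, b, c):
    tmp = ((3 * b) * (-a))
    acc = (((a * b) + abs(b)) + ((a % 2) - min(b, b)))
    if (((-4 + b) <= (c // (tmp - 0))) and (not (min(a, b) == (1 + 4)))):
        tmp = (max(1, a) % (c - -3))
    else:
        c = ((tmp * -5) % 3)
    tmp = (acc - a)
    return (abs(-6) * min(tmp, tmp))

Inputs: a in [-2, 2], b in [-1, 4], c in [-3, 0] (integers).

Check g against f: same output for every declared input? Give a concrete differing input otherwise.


On input a=-2, b=3, c=-3, f returns -24 while g returns ERROR.
verdict: not equivalent; witness: a=-2, b=3, c=-3


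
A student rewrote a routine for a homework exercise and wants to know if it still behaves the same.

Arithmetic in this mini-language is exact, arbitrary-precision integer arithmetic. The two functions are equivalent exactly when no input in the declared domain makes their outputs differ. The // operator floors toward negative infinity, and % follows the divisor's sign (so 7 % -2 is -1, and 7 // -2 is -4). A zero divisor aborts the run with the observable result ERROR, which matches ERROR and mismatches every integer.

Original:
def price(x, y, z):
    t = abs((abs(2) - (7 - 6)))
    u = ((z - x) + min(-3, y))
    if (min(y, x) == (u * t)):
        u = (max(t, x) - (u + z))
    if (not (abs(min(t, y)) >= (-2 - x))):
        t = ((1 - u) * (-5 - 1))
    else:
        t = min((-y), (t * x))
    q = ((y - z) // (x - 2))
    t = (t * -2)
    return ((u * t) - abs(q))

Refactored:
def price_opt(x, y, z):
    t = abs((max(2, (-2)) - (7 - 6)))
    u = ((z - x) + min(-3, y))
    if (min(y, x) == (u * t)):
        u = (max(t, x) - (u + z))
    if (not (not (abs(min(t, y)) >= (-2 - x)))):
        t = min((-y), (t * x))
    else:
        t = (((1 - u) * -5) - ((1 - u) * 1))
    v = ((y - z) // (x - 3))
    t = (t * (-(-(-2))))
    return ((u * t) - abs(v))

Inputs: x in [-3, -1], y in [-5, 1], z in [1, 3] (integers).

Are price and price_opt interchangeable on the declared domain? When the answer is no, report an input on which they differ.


Take x=-3, y=-4, z=1.
price: t becomes 1; next u becomes 0; next (min(y, x) == (u * t)) evaluates to false; next (not (abs(min(t, y)) >= (-2 - x))) evaluates to false; next t becomes -3; next q becomes 1; next t becomes 6; next final value -1
price_opt: t becomes 1; next u becomes 0; next (min(y, x) == (u * t)) evaluates to false; next (not (not (abs(min(t, y)) >= (-2 - x)))) evaluates to true; next t becomes -3; next v becomes 0; next t becomes 6; next final value 0
-1 and 0 differ, so these are not the same function on this domain.
verdict: not equivalent; witness: x=-3, y=-4, z=1


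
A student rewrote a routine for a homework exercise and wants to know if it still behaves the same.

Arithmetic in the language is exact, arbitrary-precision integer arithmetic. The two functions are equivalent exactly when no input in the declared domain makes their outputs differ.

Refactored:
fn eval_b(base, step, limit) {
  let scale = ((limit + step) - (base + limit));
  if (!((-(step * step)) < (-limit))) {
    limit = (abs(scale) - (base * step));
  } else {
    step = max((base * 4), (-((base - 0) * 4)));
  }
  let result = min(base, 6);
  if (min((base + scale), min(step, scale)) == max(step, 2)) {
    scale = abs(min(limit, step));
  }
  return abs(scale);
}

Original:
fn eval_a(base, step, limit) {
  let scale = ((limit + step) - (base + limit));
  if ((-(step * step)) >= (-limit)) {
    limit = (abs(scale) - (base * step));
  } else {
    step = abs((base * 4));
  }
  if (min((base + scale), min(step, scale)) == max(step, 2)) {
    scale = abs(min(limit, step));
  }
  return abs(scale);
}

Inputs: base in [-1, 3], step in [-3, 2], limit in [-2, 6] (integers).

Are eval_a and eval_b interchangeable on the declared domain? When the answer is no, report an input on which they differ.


The two versions differ — the changes include constant usage differs, plus local variable names differ, plus arithmetic usage differs, plus min/max/abs usage differs, plus statement counts differ, plus boolean connective usage differs, plus comparison usage differs.
Spot check at base=1, step=-2, limit=-2 — eval_a: scale := -3 | ((-(step * step)) >= (-limit)): false | step := 4 | (min((base + scale), min(step, scale)) == max(step, 2)): false | result 3. eval_b: scale := -3 | (!((-(step * step)) < (-limit))): false | step := 4 | result := 1 | (min((base + scale), min(step, scale)) == max(step, 2)): false | result 3. Both give 3.
Checked all 270 inputs in the declared domain: the outputs agree on every one.
verdict: equivalent


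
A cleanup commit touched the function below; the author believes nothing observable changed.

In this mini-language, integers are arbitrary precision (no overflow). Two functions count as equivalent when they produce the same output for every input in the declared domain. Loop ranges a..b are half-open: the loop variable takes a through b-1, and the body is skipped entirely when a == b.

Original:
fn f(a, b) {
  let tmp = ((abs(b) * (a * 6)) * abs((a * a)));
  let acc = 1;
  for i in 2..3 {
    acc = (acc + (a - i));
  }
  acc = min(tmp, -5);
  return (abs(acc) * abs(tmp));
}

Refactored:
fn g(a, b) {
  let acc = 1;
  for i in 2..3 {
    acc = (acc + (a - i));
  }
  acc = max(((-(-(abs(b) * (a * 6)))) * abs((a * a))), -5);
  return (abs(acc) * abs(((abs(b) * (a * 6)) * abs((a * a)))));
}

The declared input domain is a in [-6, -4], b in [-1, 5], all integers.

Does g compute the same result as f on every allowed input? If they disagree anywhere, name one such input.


Try a=-6, b=-1.
f: tmp = -1296; acc = 1; [i=2]; acc = -7; acc = -1296; return 1679616
g: acc = 1; [i=2]; acc = -7; acc = -5; return 6480
1679616 against 6480: the behavior changed.
verdict: not equivalent; witness: a=-6, b=-1


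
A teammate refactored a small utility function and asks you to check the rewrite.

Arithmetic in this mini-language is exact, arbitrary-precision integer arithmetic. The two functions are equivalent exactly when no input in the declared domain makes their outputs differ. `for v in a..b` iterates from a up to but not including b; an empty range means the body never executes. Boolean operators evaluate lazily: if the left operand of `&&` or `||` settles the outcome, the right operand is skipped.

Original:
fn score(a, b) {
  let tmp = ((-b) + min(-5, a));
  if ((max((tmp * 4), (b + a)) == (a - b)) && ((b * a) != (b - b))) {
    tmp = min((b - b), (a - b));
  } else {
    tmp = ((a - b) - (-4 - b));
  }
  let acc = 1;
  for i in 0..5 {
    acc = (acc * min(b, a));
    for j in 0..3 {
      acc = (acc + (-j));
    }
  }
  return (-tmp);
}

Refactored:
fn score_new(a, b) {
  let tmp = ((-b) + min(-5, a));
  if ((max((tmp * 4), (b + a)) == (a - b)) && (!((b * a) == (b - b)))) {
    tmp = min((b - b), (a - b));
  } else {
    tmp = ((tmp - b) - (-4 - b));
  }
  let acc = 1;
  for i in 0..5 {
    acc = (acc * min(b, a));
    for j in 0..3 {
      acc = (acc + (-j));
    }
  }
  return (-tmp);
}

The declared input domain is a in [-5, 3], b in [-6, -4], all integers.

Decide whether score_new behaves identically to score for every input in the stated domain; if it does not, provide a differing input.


Not equivalent: a=-5, b=-6 separates them (1 vs -5).
score: tmp = 1; ((max((tmp * 4), (b + a)) == (a - b)) && ((b * a) != (b - b))) -> false; tmp = -1; acc = 1; [i=0]; acc = -6; [j=0]; acc = -6; [j=1]; acc = -7; [j=2]; acc = -9; [i=1]; acc = 54; [j=0]; acc = 54; [j=1]; acc = 53; [j=2]; acc = 51; [i=2]; acc = -306; [j=0]; acc = -306; [j=1]; acc = -307; [j=2]; acc = -309; [i=3]; acc = 1854; [j=0]; acc = 1854; [j=1]; acc = 1853; [j=2]; acc = 1851; [i=4]; acc = -11106; [j=0]; acc = -11106; [j=1]; acc = -11107; [j=2]; acc = -11109; return 1
score_new: tmp = 1; ((max((tmp * 4), (b + a)) == (a - b)) && (!((b * a) == (b - b)))) -> false; tmp = 5; acc = 1; [i=0]; acc = -6; [j=0]; acc = -6; [j=1]; acc = -7; [j=2]; acc = -9; [i=1]; acc = 54; [j=0]; acc = 54; [j=1]; acc = 53; [j=2]; acc = 51; [i=2]; acc = -306; [j=0]; acc = -306; [j=1]; acc = -307; [j=2]; acc = -309; [i=3]; acc = 1854; [j=0]; acc = 1854; [j=1]; acc = 1853; [j=2]; acc = 1851; [i=4]; acc = -11106; [j=0]; acc = -11106; [j=1]; acc = -11107; [j=2]; acc = -11109; return -5
verdict: not equivalent; witness: a=-5, b=-6


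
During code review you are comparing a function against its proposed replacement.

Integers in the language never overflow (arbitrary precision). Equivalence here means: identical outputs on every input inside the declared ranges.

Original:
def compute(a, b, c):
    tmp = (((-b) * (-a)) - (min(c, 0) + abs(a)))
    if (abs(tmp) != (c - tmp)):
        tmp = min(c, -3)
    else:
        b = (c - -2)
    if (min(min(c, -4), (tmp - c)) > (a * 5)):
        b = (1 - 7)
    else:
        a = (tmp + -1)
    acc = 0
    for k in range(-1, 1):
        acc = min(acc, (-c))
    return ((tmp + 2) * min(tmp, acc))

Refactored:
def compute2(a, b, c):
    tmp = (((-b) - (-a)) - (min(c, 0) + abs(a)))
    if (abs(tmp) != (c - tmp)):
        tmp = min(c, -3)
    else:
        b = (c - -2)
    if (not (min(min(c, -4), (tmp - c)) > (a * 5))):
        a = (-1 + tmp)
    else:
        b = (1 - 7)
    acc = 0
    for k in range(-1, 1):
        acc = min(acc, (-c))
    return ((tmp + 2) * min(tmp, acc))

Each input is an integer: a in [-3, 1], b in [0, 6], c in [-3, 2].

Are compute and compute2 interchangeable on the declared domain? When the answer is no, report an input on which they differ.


Consider the input a=-3, b=0, c=0.
compute: tmp = -3; (abs(tmp) != (c - tmp)) -> false; b = 2; (min(min(c, -4), (tmp - c)) > (a * 5)) -> true; b = -6; acc = 0; [k=-1]; acc = 0; [k=0]; acc = 0; return 3
compute2: tmp = -6; (abs(tmp) != (c - tmp)) -> false; b = 2; (not (min(min(c, -4), (tmp - c)) > (a * 5))) -> false; b = -6; acc = 0; [k=-1]; acc = 0; [k=0]; acc = 0; return 24
3 and 24 differ, so these are not the same function on this domain.
verdict: not equivalent; witness: a=-3, b=0, c=0


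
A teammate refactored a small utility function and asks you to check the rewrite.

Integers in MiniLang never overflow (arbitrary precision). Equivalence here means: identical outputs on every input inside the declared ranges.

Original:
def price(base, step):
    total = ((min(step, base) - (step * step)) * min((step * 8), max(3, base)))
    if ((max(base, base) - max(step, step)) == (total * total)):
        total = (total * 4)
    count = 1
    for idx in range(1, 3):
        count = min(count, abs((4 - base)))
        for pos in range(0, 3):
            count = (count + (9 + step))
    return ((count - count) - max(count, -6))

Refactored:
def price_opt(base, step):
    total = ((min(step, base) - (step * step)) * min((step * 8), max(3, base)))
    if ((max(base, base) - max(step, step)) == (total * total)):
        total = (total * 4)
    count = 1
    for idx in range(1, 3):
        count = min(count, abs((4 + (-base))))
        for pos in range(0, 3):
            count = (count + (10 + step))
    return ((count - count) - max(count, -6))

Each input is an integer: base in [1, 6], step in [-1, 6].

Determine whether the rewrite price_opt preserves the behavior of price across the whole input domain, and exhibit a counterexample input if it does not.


There is a counterexample at base=1, step=-1: -27 on one side, -30 on the other.
price: total = 16; ((max(base, base) - max(step, step)) == (total * total)) -> false; count = 1; [idx=1]; count = 1; [pos=0]; count = 9; [pos=1]; count = 17; [pos=2]; count = 25; [idx=2]; count = 3; [pos=0]; count = 11; [pos=1]; count = 19; [pos=2]; count = 27; return -27
price_opt: total = 16; ((max(base, base) - max(step, step)) == (total * total)) -> false; count = 1; [idx=1]; count = 1; [pos=0]; count = 10; [pos=1]; count = 19; [pos=2]; count = 28; [idx=2]; count = 3; [pos=0]; count = 12; [pos=1]; count = 21; [pos=2]; count = 30; return -30
verdict: not equivalent; witness: base=1, step=-1


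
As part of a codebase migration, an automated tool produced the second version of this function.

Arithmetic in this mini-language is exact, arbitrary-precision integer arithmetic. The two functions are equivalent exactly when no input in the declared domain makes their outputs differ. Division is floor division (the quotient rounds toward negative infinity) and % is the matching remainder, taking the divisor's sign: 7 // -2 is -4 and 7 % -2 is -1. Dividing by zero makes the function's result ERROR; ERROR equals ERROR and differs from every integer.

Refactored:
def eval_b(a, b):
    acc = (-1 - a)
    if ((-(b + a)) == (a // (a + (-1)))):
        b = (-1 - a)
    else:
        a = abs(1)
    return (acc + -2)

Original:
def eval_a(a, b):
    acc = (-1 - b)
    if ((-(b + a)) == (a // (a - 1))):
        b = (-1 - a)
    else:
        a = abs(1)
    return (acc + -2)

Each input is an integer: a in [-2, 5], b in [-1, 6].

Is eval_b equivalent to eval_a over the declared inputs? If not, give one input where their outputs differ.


Consider the input a=-2, b=-1.
eval_a: acc := 0 | ((-(b + a)) == (a // (a - 1))): false | a := 1 | result -2
eval_b: acc := 1 | ((-(b + a)) == (a // (a + (-1)))): false | a := 1 | result -1
-2 against -1: the behavior changed.
verdict: not equivalent; witness: a=-2, b=-1


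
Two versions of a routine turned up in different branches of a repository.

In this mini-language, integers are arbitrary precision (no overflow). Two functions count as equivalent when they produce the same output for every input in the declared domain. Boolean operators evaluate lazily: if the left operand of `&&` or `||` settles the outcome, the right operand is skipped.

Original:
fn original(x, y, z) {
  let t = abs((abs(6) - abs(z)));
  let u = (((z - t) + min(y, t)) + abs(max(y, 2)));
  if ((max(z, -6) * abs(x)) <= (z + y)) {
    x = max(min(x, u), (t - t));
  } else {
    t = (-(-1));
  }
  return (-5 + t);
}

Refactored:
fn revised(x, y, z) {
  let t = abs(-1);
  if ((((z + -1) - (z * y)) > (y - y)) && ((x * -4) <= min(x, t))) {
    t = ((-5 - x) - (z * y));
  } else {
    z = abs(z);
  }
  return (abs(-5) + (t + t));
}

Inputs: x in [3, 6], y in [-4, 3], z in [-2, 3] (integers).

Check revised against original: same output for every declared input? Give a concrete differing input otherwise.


There is a counterexample at x=3, y=-4, z=-2: -1 on one side, 7 on the other.
original: t=4, then u=-8, then ((max(z, -6) * abs(x)) <= (z + y)) is true, then x=0, then returns -1
revised: t=1, then ((((z + -1) - (z * y)) > (y - y)) && ((x * -4) <= min(x, t))) is false, then z=2, then returns 7
verdict: not equivalent; witness: x=3, y=-4, z=-2


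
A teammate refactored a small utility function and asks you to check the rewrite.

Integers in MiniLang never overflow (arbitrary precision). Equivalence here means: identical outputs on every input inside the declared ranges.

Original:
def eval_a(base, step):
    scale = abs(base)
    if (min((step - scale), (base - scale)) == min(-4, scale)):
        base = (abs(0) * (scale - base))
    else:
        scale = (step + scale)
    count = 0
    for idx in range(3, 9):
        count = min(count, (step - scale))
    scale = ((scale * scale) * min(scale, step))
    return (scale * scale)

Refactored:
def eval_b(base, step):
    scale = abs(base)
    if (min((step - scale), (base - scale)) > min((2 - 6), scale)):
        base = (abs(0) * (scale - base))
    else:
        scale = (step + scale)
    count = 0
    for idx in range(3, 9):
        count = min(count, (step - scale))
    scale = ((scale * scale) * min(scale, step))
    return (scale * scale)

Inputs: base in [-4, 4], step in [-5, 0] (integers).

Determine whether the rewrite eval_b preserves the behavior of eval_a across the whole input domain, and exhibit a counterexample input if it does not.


The rewrite breaks on base=-2, step=-2, where the results are 64 and 0.
eval_a: scale=2, then (min((step - scale), (base - scale)) == min(-4, scale)) is true, then base=0, then count=0, then (idx=3), then count=-4, then (idx=4), then count=-4, then (idx=5), then count=-4, then (idx=6), then count=-4, then (idx=7), then count=-4, then (idx=8), then count=-4, then scale=-8, then returns 64
eval_b: scale=2, then (min((step - scale), (base - scale)) > min((2 - 6), scale)) is false, then scale=0, then count=0, then (idx=3), then count=-2, then (idx=4), then count=-2, then (idx=5), then count=-2, then (idx=6), then count=-2, then (idx=7), then count=-2, then (idx=8), then count=-2, then scale=0, then returns 0
verdict: not equivalent; witness: base=-2, step=-2


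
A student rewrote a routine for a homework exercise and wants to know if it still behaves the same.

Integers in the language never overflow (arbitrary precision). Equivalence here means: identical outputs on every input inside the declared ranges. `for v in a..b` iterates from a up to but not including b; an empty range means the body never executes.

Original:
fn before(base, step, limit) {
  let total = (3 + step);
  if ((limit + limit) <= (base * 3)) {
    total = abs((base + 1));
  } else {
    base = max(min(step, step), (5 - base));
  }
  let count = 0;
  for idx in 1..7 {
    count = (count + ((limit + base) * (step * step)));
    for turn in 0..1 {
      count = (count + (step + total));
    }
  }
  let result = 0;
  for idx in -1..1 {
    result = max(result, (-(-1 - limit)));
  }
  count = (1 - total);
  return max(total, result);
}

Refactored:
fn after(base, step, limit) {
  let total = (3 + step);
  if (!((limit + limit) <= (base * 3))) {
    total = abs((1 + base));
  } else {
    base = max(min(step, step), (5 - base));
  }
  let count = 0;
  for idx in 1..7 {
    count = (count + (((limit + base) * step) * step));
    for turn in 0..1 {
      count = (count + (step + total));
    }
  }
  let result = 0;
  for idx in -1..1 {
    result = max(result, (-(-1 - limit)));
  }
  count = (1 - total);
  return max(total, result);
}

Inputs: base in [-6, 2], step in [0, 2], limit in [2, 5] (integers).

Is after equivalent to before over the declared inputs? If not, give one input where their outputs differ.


Run the pair on base=-6, step=0, limit=2.
before: total becomes 3; next ((limit + limit) <= (base * 3)) evaluates to false; next base becomes 11; next count becomes 0; next at idx=1:; next count becomes 0; next at turn=0:; next count becomes 3; next at idx=2:; next count becomes 3; next at turn=0:; next count becomes 6; next at idx=3:; next count becomes 6; next at turn=0:; next count becomes 9; next at idx=4:; next count becomes 9; next at turn=0:; next count becomes 12; next at idx=5:; next count becomes 12; next at turn=0:; next count becomes 15; next at idx=6:; next count becomes 15; next at turn=0:; next count becomes 18; next result becomes 0; next at idx=-1:; next result becomes 3; next at idx=0:; next result becomes 3; next count becomes -2; next final value 3
after: total becomes 3; next (!((limit + limit) <= (base * 3))) evaluates to true; next total becomes 5; next count becomes 0; next at idx=1:; next count becomes 0; next at turn=0:; next count becomes 5; next at idx=2:; next count becomes 5; next at turn=0:; next count becomes 10; next at idx=3:; next count becomes 10; next at turn=0:; next count becomes 15; next at idx=4:; next count becomes 15; next at turn=0:; next count becomes 20; next at idx=5:; next count becomes 20; next at turn=0:; next count becomes 25; next at idx=6:; next count becomes 25; next at turn=0:; next count becomes 30; next result becomes 0; next at idx=-1:; next result becomes 3; next at idx=0:; next result becomes 3; next count becomes -4; next final value 5
3 != 5, so the rewrite changes behavior.
verdict: not equivalent; witness: base=-6, step=0, limit=2


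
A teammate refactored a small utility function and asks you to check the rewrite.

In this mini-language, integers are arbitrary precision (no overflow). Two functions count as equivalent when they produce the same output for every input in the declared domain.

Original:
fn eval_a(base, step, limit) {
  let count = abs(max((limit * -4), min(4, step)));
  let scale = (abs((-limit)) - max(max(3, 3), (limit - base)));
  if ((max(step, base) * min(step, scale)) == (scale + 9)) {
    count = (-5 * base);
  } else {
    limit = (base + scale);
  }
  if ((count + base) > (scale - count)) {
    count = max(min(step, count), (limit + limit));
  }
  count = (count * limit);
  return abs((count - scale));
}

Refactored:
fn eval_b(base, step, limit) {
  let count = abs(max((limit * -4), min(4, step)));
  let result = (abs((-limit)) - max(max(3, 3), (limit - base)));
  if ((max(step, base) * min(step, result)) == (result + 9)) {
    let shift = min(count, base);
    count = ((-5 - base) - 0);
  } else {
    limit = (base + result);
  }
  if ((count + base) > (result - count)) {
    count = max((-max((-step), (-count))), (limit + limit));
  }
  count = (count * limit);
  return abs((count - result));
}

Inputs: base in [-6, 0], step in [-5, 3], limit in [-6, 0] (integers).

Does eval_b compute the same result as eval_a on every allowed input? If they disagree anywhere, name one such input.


Take base=-6, step=-3, limit=-3.
eval_a: count = 12; scale = 0; ((max(step, base) * min(step, scale)) == (scale + 9)) -> true; count = 30; ((count + base) > (scale - count)) -> true; count = -3; count = 9; return 9
eval_b: count = 12; result = 0; ((max(step, base) * min(step, result)) == (result + 9)) -> true; shift = -6; count = 1; ((count + base) > (result - count)) -> false; count = -3; return 3
9 != 3, so the rewrite changes behavior.
verdict: not equivalent; witness: base=-6, step=-3, limit=-3


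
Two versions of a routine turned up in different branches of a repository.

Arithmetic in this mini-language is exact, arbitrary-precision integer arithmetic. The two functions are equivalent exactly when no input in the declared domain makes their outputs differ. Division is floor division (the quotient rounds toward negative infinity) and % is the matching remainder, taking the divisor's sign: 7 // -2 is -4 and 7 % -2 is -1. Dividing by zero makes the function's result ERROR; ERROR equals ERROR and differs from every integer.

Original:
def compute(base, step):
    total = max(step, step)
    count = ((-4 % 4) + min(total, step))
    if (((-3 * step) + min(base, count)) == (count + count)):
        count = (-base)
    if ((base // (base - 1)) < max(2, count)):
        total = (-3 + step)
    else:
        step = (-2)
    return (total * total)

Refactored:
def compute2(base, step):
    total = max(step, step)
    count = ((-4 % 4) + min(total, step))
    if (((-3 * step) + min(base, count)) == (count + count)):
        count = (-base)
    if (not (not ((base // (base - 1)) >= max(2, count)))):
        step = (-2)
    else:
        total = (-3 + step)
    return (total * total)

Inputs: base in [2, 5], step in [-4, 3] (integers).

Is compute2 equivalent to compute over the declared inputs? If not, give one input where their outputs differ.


Equivalent — the differences include comparison usage differs; and boolean connective usage differs, yet no declared input distinguishes the two.
Spot check at base=5, step=-2 — compute: total = -2; count = -2; (((-3 * step) + min(base, count)) == (count + count)) -> false; ((base // (base - 1)) < max(2, count)) -> true; total = -5; return 25. compute2: total = -2; count = -2; (((-3 * step) + min(base, count)) == (count + count)) -> false; (not (not ((base // (base - 1)) >= max(2, count)))) -> false; total = -5; return 25. Both give 25.
Sweeping the whole domain (32 inputs) finds no disagreement.
verdict: equivalent


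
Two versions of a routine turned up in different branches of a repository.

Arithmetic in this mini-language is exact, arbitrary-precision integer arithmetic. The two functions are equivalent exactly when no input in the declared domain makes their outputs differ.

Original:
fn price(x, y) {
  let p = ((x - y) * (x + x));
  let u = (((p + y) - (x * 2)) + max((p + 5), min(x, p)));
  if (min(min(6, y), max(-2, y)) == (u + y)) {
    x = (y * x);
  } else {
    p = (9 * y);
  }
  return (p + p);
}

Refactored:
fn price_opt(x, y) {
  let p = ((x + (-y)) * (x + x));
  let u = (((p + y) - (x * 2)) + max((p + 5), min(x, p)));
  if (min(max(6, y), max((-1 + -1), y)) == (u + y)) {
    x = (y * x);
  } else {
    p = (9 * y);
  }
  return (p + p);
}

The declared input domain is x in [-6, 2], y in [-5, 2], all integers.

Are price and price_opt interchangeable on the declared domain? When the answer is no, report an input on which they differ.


The rewrite breaks on x=0, y=-5, where the results are 0 and -90.
price: p=0, then u=0, then (min(min(6, y), max(-2, y)) == (u + y)) is true, then x=0, then returns 0
price_opt: p=0, then u=0, then (min(max(6, y), max((-1 + -1), y)) == (u + y)) is false, then p=-45, then returns -90
verdict: not equivalent; witness: x=0, y=-5


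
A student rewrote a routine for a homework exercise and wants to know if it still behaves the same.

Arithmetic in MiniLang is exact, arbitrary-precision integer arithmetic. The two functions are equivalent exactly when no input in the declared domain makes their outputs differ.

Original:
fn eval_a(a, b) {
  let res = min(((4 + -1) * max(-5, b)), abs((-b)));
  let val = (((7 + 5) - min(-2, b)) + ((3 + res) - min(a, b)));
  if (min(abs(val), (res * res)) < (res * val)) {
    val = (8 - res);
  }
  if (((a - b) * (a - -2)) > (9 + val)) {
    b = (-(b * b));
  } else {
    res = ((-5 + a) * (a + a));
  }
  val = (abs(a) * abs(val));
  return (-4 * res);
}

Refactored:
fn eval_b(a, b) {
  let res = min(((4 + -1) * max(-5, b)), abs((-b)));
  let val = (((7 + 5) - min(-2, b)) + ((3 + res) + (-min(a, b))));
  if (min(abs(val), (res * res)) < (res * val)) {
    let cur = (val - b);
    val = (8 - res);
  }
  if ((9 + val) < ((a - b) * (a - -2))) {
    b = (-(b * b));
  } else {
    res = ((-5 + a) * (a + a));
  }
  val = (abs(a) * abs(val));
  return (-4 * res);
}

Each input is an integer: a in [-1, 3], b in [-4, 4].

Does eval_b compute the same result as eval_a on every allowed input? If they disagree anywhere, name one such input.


Differences: statement counts differ; arithmetic usage differs; comparison usage differs; local variable names differ — yet all 45 inputs agree.
verdict: equivalent


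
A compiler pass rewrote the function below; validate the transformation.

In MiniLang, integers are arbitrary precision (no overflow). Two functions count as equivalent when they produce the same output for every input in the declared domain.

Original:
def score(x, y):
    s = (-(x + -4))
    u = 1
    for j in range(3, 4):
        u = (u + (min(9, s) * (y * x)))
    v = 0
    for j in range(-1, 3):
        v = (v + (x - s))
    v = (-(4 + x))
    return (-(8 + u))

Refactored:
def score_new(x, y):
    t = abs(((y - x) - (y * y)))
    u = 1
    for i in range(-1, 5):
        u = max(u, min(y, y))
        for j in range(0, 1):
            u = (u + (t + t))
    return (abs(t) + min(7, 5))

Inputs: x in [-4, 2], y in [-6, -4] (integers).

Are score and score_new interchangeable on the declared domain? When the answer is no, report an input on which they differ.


Try x=-4, y=-6.
score: s=8, then u=1, then (j=3), then u=193, then v=0, then (j=-1), then v=-12, then (j=0), then v=-24, then (j=1), then v=-36, then (j=2), then v=-48, then v=0, then returns -201
score_new: t=38, then u=1, then (i=-1), then u=1, then (j=0), then u=77, then (i=0), then u=77, then (j=0), then u=153, then (i=1), then u=153, then (j=0), then u=229, then (i=2), then u=229, then (j=0), then u=305, then (i=3), then u=305, then (j=0), then u=381, then (i=4), then u=381, then (j=0), then u=457, then returns 43
-201 against 43: the behavior changed.
verdict: not equivalent; witness: x=-4, y=-6


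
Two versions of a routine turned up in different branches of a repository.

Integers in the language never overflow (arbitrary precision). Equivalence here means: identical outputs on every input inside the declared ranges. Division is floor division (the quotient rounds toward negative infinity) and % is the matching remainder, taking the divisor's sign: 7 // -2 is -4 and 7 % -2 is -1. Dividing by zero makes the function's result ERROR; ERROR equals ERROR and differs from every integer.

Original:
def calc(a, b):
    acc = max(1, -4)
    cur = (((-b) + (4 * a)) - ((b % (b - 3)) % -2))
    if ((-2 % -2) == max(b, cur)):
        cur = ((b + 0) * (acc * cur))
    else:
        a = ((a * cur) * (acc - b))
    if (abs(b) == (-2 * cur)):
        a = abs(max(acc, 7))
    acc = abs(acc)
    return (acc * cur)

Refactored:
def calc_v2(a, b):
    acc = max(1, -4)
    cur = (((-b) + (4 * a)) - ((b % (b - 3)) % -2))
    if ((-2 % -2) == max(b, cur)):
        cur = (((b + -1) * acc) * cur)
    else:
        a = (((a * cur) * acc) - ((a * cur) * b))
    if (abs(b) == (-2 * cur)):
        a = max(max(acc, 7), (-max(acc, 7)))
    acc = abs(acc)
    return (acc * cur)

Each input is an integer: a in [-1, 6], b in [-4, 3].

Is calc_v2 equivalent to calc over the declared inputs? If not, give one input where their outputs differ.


The rewrite breaks on a=-1, b=0, where the results are 0 and 4.
calc: acc := 1 | cur := -4 | ((-2 % -2) == max(b, cur)): true | cur := 0 | (abs(b) == (-2 * cur)): true | a := 7 | acc := 1 | result 0
calc_v2: acc := 1 | cur := -4 | ((-2 % -2) == max(b, cur)): true | cur := 4 | (abs(b) == (-2 * cur)): false | acc := 1 | result 4
verdict: not equivalent; witness: a=-1, b=0


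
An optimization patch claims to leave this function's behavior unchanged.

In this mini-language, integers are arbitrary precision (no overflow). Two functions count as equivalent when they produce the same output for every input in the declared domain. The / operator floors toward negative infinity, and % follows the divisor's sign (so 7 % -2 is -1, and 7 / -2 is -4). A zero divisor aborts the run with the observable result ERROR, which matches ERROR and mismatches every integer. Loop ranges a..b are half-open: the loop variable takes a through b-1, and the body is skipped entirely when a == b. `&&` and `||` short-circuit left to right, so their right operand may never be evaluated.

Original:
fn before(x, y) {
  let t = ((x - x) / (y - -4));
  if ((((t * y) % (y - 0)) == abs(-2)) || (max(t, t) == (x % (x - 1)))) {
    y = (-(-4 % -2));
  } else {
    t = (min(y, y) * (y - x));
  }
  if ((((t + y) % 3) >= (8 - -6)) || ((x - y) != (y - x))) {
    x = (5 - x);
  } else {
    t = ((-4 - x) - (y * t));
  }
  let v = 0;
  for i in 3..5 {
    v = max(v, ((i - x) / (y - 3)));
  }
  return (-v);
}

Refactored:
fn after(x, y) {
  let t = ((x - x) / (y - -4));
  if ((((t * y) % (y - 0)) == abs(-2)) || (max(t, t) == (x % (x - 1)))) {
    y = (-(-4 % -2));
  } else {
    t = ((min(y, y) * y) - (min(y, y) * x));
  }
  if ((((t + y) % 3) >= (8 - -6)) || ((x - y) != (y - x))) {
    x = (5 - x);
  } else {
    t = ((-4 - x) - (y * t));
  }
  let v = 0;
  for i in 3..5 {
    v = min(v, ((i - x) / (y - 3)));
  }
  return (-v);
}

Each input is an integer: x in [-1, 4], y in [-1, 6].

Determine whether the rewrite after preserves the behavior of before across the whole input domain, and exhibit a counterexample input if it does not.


There is a counterexample at x=-1, y=-1: 0 on one side, 2 on the other.
before: t := 0 | ((((t * y) % (y - 0)) == abs(-2)) || (max(t, t) == (x % (x - 1)))): false | t := 0 | ((((t + y) % 3) >= (8 - -6)) || ((x - y) != (y - x))): false | t := -3 | v := 0 | iter i=3: | v := 0 | iter i=4: | v := 0 | result 0
after: t := 0 | ((((t * y) % (y - 0)) == abs(-2)) || (max(t, t) == (x % (x - 1)))): false | t := 0 | ((((t + y) % 3) >= (8 - -6)) || ((x - y) != (y - x))): false | t := -3 | v := 0 | iter i=3: | v := -1 | iter i=4: | v := -2 | result 2
verdict: not equivalent; witness: x=-1, y=-1


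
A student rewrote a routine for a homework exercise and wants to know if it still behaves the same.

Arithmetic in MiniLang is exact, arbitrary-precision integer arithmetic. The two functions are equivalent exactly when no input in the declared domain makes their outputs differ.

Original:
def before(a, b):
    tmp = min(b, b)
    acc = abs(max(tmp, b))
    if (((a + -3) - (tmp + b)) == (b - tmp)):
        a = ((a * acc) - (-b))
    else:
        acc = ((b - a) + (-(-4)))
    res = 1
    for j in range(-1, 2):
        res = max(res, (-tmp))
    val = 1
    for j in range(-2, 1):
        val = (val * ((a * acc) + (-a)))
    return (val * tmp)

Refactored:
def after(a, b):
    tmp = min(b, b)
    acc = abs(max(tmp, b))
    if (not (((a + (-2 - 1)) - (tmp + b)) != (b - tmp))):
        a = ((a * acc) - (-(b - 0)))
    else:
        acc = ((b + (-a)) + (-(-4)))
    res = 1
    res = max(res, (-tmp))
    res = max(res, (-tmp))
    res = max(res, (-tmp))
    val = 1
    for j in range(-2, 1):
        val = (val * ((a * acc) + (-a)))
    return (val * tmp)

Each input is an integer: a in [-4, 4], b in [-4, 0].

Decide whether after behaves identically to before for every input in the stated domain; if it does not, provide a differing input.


Reading the diff, among the changes: statement counts differ, and loop structure differs, and constant usage differs, and comparison usage differs, and min/max/abs usage differs, and boolean connective usage differs, and arithmetic usage differs.
Spot check at a=0, b=-3 — before: tmp := -3 | acc := 3 | (((a + -3) - (tmp + b)) == (b - tmp)): false | acc := 1 | res := 1 | iter j=-1: | res := 3 | iter j=0: | res := 3 | iter j=1: | res := 3 | val := 1 | iter j=-2: | val := 0 | iter j=-1: | val := 0 | iter j=0: | val := 0 | result 0. after: tmp := -3 | acc := 3 | (not (((a + (-2 - 1)) - (tmp + b)) != (b - tmp))): false | acc := 1 | res := 1 | res := 3 | res := 3 | res := 3 | val := 1 | iter j=-2: | val := 0 | iter j=-1: | val := 0 | iter j=0: | val := 0 | result 0. Both give 0.
An exhaustive pass over the 45 declared inputs shows identical outputs.
verdict: equivalent


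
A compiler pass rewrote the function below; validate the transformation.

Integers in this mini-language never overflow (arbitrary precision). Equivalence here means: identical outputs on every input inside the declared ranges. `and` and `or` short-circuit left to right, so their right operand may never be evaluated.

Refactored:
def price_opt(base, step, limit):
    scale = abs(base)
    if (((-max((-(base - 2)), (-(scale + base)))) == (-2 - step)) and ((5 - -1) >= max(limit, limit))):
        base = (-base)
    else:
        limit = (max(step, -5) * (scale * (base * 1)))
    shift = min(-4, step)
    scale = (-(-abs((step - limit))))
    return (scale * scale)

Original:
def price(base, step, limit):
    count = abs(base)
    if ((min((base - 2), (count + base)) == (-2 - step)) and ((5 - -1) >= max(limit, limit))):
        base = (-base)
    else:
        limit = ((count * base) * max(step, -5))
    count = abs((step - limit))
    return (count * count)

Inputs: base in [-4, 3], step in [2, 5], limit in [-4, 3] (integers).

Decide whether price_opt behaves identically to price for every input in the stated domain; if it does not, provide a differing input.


This is a faithful refactor — constant usage differs, plus min/max/abs usage differs, plus statement counts differ, plus arithmetic usage differs, plus local variable names differ, but the computed results match everywhere.
Spot check at base=-4, step=4, limit=1 — price: count=4, then ((min((base - 2), (count + base)) == (-2 - step)) and ((5 - -1) >= max(limit, limit))) is true, then base=4, then count=3, then returns 9. price_opt: scale=4, then (((-max((-(base - 2)), (-(scale + base)))) == (-2 - step)) and ((5 - -1) >= max(limit, limit))) is true, then base=4, then shift=-4, then scale=3, then returns 9. Both give 9.
Across all 256 domain points the two functions coincide.
verdict: equivalent
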